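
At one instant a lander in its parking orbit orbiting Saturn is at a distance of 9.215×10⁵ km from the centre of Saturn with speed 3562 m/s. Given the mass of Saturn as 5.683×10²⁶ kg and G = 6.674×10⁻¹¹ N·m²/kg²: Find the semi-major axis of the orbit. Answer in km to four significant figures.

μ = GM = 6.674×10⁻¹¹ × 5.683×10²⁶ = 3.793×10¹⁶ m³/s².
r = 9.215×10⁸ m.
Vis-viva rearranged: 1/a = 2/r − v²/μ = 2.170×10⁻⁹ − 3.345×10⁻¹⁰ = 1.836×10⁻⁹ m⁻¹.
a = 5.447×10⁸ m = 5.4471×10⁵ km.

a ≈ 5.447×10⁵ km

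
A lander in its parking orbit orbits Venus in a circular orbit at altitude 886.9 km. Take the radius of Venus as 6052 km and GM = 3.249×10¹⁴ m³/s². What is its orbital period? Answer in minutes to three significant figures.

T ≈ 106 minutes

r = 6052 + 886.9 = 6938.9 km = 6.9389×10⁶ m.
Kepler's third law: T = 2π√(r³/μ) = 2π√((6.939×10⁶)³ / 3.249×10¹⁴).
r³/μ = 1.028×10⁶ s², so T = 2π × 1.014×10³ = 6.371×10³ s.
Converting: 6.371×10³ s ÷ 60.00 = 106.2 minutes.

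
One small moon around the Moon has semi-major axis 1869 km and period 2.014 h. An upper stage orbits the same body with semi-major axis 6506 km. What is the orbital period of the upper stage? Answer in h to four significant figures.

Kepler's third law: T² ∝ a³, so T₂ = T₁ (a₂/a₁)^(3/2).
a₂/a₁ = 3.481, (a₂/a₁)^(3/2) = 6.495.
T₂ = 2.014 × 6.495 = 13.08 h.

T₂ ≈ 13.08 h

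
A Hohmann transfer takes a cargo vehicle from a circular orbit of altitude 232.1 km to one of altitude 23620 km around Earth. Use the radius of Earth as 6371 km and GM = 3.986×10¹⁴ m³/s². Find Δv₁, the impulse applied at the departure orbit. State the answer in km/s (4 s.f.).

Δv ≈ 2.178 km/s

r₁ = 6371 + 232.1 = 6603.1 km = 6.6031×10⁶ m.
r₂ = 6371 + 23620 = 29991 km = 2.9991×10⁷ m.
Transfer ellipse a_t = (r₁ + r₂)/2 = 1.830×10⁷ m.
At r₁: circular v_c1 = √(μ/r₁) = 7770 m/s; transfer-perigee v_p = √[μ(2/r₁ − 1/a_t)] = 9947 m/s.
Δv₁ = v_p − v_c1 = 2178 m/s.
= 2.178 km/s.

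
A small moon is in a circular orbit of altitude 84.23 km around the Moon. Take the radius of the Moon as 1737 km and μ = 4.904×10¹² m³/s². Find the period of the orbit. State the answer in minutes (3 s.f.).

T ≈ 116 minutes

r = 1737 + 84.23 = 1821.2 km = 1.8212×10⁶ m.
Kepler's third law: T = 2π√(r³/μ) = 2π√((1.821×10⁶)³ / 4.904×10¹²).
r³/μ = 1.232×10⁶ s², so T = 2π × 1.110×10³ = 6.974×10³ s.
Converting: 6.974×10³ s ÷ 60.00 = 116.2 minutes.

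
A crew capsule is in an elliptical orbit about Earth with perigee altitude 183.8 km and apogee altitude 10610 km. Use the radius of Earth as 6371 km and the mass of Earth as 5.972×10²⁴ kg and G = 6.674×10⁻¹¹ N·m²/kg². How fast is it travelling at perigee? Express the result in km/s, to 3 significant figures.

v ≈ 9.37 km/s

μ = GM = 6.674×10⁻¹¹ × 5.972×10²⁴ = 3.986×10¹⁴ m³/s².
r_p = 6371 + 183.8 = 6554.8 km = 6.5548×10⁶ m.
r_a = 6371 + 10610 = 16981 km = 1.6981×10⁷ m.
Semi-major axis a = (r_p + r_a)/2 = 11768 km = 1.177×10⁷ m.
Vis-viva: v² = μ(2/r − 1/a) = 3.986×10¹⁴ × (3.051×10⁻⁷ − 8.498×10⁻⁸) = 8.774×10⁷ m²/s².
v = 9367 m/s = 9.367 km/s.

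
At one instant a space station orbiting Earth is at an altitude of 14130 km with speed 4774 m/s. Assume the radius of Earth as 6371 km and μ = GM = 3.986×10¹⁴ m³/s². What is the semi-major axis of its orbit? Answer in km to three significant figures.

a ≈ 24800 km

r = 6371 + 14130 = 20501 km = 2.050×10⁷ m.
Vis-viva rearranged: 1/a = 2/r − v²/μ = 9.756×10⁻⁸ − 5.718×10⁻⁸ = 4.038×10⁻⁸ m⁻¹.
a = 2.477×10⁷ m = 24766 km.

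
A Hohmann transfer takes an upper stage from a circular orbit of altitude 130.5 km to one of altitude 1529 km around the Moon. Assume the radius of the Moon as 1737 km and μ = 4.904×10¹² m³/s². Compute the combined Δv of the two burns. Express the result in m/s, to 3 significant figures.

r₁ = 1737 + 130.5 = 1867.5 km = 1.8675×10⁶ m.
r₂ = 1737 + 1529 = 3266.0 km = 3.2660×10⁶ m.
Transfer ellipse a_t = (r₁ + r₂)/2 = 2.567×10⁶ m.
At r₁: circular v_c1 = √(μ/r₁) = 1620 m/s; transfer-perilune v_p = √[μ(2/r₁ − 1/a_t)] = 1828 m/s.
Δv₁ = v_p − v_c1 = 207.5 m/s.
At r₂: circular v_c2 = √(μ/r₂) = 1225 m/s; transfer-apolune v_a = √[μ(2/r₂ − 1/a_t)] = 1045 m/s.
Δv₂ = v_c2 − v_a = 180.2 m/s.
Total Δv = Δv₁ + Δv₂ = 387.6 m/s.

Δv_total ≈ 388 m/s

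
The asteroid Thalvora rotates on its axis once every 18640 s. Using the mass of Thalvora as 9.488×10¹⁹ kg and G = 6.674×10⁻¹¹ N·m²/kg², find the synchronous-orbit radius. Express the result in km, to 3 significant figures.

μ = GM = 6.674×10⁻¹¹ × 9.488×10¹⁹ = 6.332×10⁹ m³/s².
A synchronous orbit has period T, so by Kepler's third law a = (μT²/4π²)^(1/3).
μT²/4π² = 6.332×10⁹ × (1.864×10⁴)² / 39.48 = 5.573×10¹⁶ m³.
a = 3.820×10⁵ m = 381.97 km.

r_sync ≈ 382 km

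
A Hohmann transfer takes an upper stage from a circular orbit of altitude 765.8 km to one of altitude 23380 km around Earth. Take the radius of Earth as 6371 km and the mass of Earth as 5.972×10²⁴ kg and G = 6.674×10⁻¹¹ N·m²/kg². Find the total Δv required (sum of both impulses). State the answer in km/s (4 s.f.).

Δv_total ≈ 3.402 km/s

μ = GM = 6.674×10⁻¹¹ × 5.972×10²⁴ = 3.986×10¹⁴ m³/s².
r₁ = 6371 + 765.8 = 7136.8 km = 7.1368×10⁶ m.
r₂ = 6371 + 23380 = 29751 km = 2.9751×10⁷ m.
Transfer ellipse a_t = (r₁ + r₂)/2 = 1.844×10⁷ m.
At r₁: circular v_c1 = √(μ/r₁) = 7473 m/s; transfer-perigee v_p = √[μ(2/r₁ − 1/a_t)] = 9491 m/s.
Δv₁ = v_p − v_c1 = 2018 m/s.
At r₂: circular v_c2 = √(μ/r₂) = 3660 m/s; transfer-apogee v_a = √[μ(2/r₂ − 1/a_t)] = 2277 m/s.
Δv₂ = v_c2 − v_a = 1383 m/s.
Total Δv = Δv₁ + Δv₂ = 3402 m/s = 3.402 km/s.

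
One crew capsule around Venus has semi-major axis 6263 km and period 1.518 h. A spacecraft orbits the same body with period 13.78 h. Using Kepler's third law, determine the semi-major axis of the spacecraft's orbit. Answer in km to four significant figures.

a₂ ≈ 27250 km

Kepler's third law: a³ ∝ T², so a₂ = a₁ (T₂/T₁)^(2/3).
T₂/T₁ = 9.078, (T₂/T₁)^(2/3) = 4.352.
a₂ = 6263 × 4.352 = 27250 km.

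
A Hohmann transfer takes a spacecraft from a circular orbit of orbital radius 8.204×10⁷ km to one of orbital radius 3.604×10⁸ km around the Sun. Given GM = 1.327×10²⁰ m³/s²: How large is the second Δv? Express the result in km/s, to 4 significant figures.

r₁ = 8.204×10⁷ km = 8.204×10¹⁰ m.
r₂ = 3.604×10⁸ km = 3.604×10¹¹ m.
Transfer ellipse a_t = (r₁ + r₂)/2 = 2.212×10¹¹ m.
At r₁: circular v_c1 = √(μ/r₁) = 40220 m/s; transfer-perihelion v_p = √[μ(2/r₁ − 1/a_t)] = 51330 m/s.
At r₂: circular v_c2 = √(μ/r₂) = 19190 m/s; transfer-aphelion v_a = √[μ(2/r₂ − 1/a_t)] = 11690 m/s.
Δv₂ = v_c2 − v_a = 7503 m/s.
= 7.503 km/s.

Δv ≈ 7.503 km/s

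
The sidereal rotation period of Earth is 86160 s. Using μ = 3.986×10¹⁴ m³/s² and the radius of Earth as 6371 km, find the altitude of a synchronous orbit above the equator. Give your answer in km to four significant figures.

A synchronous orbit has period T, so by Kepler's third law a = (μT²/4π²)^(1/3).
μT²/4π² = 3.986×10¹⁴ × (8.616×10⁴)² / 39.48 = 7.495×10²² m³.
a = 4.216×10⁷ m = 42163 km.
Altitude h = a − R = 42163 − 6371 = 35792 km.

h_sync ≈ 35790 km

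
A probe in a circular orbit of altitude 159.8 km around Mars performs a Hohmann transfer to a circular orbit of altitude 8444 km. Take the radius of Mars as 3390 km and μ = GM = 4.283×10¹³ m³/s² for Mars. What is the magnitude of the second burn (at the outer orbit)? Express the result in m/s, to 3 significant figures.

r₁ = 3390 + 159.8 = 3549.8 km = 3.5498×10⁶ m.
r₂ = 3390 + 8444 = 11834 km = 1.1834×10⁷ m.
Transfer ellipse a_t = (r₁ + r₂)/2 = 7.692×10⁶ m.
At r₁: circular v_c1 = √(μ/r₁) = 3474 m/s; transfer-periapsis v_p = √[μ(2/r₁ − 1/a_t)] = 4308 m/s.
At r₂: circular v_c2 = √(μ/r₂) = 1902 m/s; transfer-apoapsis v_a = √[μ(2/r₂ − 1/a_t)] = 1292 m/s.
Δv₂ = v_c2 − v_a = 610.0 m/s.

Δv ≈ 610 m/s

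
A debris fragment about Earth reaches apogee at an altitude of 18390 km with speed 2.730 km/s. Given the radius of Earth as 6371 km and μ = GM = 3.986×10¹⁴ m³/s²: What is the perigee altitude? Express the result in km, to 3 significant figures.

r_a = 6371 + 18390 = 24761 km = 2.476×10⁷ m.
Specific energy ε = v²/2 − μ/r = -1.237×10⁷ J/kg, so a = −μ/(2ε) = 1.611×10⁷ m.
The apsides satisfy r_p + r_a = 2a, so the perigee radius is 2a − r_a = 7.458×10⁶ m = 7458.4 km.
Perigee altitude = 7458.4 − 6371 = 1087.4 km.

perigee altitude ≈ 1090 km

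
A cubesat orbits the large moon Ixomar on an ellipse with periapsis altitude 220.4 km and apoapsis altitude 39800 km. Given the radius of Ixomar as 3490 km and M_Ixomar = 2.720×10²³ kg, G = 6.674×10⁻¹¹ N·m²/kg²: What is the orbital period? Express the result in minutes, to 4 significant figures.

μ = GM = 6.674×10⁻¹¹ × 2.720×10²³ = 1.815×10¹³ m³/s².
r_p = 3490 + 220.4 = 3710.4 km = 3.7104×10⁶ m.
r_a = 3490 + 39800 = 43290 km = 4.3290×10⁷ m.
Semi-major axis a = (r_p + r_a)/2 = (3710.4 + 43290)/2 = 23500 km = 2.350×10⁷ m.
By Kepler's third law T = 2π√(a³/μ) = 2π × 2.674×10⁴ = 1.680×10⁵ s.
= 2800 minutes.

T ≈ 2800 minutes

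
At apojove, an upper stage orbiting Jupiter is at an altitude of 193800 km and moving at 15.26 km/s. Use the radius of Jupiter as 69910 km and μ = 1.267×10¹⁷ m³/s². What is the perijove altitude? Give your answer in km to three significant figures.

r_a = 69910 + 193800 = 2.6371×10⁵ km = 2.637×10⁸ m.
Specific energy ε = v²/2 − μ/r = -3.640×10⁸ J/kg, so a = −μ/(2ε) = 1.740×10⁸ m.
The apsides satisfy r_p + r_a = 2a, so the perijove radius is 2a − r_a = 8.435×10⁷ m = 84350 km.
Perijove altitude = 84350 − 69910 = 14440 km.

perijove altitude ≈ 14400 km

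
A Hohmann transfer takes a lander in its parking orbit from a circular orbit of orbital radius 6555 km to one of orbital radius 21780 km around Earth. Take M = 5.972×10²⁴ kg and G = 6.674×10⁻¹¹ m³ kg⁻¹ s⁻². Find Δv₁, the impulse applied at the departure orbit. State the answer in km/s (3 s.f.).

Δv ≈ 1.87 km/s

μ = GM = 6.674×10⁻¹¹ × 5.972×10²⁴ = 3.986×10¹⁴ m³/s².
r₁ = 6555 km = 6.555×10⁶ m.
r₂ = 21780 km = 2.178×10⁷ m.
Transfer ellipse a_t = (r₁ + r₂)/2 = 1.417×10⁷ m.
At r₁: circular v_c1 = √(μ/r₁) = 7798 m/s; transfer-perigee v_p = √[μ(2/r₁ − 1/a_t)] = 9668 m/s.
Δv₁ = v_p − v_c1 = 1871 m/s.
= 1.871 km/s.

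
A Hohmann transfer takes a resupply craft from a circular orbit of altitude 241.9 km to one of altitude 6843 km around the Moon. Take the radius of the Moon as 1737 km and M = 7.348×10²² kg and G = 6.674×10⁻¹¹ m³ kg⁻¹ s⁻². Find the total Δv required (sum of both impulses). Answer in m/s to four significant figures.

Δv_total ≈ 725.8 m/s

μ = GM = 6.674×10⁻¹¹ × 7.348×10²² = 4.904×10¹² m³/s².
r₁ = 1737 + 241.9 = 1978.9 km = 1.9789×10⁶ m.
r₂ = 1737 + 6843 = 8580.0 km = 8.5800×10⁶ m.
Transfer ellipse a_t = (r₁ + r₂)/2 = 5.279×10⁶ m.
At r₁: circular v_c1 = √(μ/r₁) = 1574 m/s; transfer-perilune v_p = √[μ(2/r₁ − 1/a_t)] = 2007 m/s.
Δv₁ = v_p − v_c1 = 432.6 m/s.
At r₂: circular v_c2 = √(μ/r₂) = 756.0 m/s; transfer-apolune v_a = √[μ(2/r₂ − 1/a_t)] = 462.9 m/s.
Δv₂ = v_c2 − v_a = 293.2 m/s.
Total Δv = Δv₁ + Δv₂ = 725.8 m/s.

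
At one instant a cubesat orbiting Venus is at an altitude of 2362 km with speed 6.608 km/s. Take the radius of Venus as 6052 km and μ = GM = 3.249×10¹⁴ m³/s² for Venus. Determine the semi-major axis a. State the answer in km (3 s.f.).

a ≈ 9680 km

r = 6052 + 2362 = 8414.0 km = 8.414×10⁶ m.
Vis-viva rearranged: 1/a = 2/r − v²/μ = 2.377×10⁻⁷ − 1.344×10⁻⁷ = 1.033×10⁻⁷ m⁻¹.
a = 9.680×10⁶ m = 9680.4 km.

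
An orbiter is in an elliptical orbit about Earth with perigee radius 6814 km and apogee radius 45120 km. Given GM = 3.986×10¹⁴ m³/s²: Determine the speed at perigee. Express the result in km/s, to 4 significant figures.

Semi-major axis a = (r_p + r_a)/2 = 25967 km = 2.597×10⁷ m.
Vis-viva: v² = μ(2/r − 1/a) = 3.986×10¹⁴ × (2.935×10⁻⁷ − 3.851×10⁻⁸) = 1.016×10⁸ m²/s².
v = 10080 m/s = 10.08 km/s.

v ≈ 10.08 km/s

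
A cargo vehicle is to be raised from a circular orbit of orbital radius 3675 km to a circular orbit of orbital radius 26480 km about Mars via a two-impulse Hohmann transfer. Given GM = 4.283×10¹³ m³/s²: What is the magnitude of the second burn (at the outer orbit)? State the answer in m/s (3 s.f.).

r₁ = 3675 km = 3.675×10⁶ m.
r₂ = 26480 km = 2.648×10⁷ m.
Transfer ellipse a_t = (r₁ + r₂)/2 = 1.508×10⁷ m.
At r₁: circular v_c1 = √(μ/r₁) = 3414 m/s; transfer-periapsis v_p = √[μ(2/r₁ − 1/a_t)] = 4524 m/s.
At r₂: circular v_c2 = √(μ/r₂) = 1272 m/s; transfer-apoapsis v_a = √[μ(2/r₂ − 1/a_t)] = 627.9 m/s.
Δv₂ = v_c2 − v_a = 643.9 m/s.

Δv ≈ 644 m/s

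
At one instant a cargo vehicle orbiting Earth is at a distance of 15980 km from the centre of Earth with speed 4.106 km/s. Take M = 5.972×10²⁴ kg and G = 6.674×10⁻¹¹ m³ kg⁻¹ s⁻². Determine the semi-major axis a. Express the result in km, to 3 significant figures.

μ = GM = 6.674×10⁻¹¹ × 5.972×10²⁴ = 3.986×10¹⁴ m³/s².
r = 1.598×10⁷ m.
Specific orbital energy ε = v²/2 − μ/r = (4106)²/2 − 3.986×10¹⁴/1.598×10⁷ = -1.651×10⁷ J/kg.
Since ε = −μ/(2a), a = −μ/(2ε) = 1.207×10⁷ m = 12069 km.

a ≈ 12100 km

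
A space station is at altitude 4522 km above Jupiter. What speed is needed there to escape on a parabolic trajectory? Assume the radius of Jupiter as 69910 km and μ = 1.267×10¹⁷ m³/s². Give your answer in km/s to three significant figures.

r = 69910 + 4522 = 74432 km = 7.4432×10⁷ m.
Escape speed v_esc = √(2μ/r) = √(2 × 1.267×10¹⁷ / 7.443×10⁷) = √(3.404×10⁹) = 58350 m/s.
= 58.35 km/s.

v_esc ≈ 58.3 km/s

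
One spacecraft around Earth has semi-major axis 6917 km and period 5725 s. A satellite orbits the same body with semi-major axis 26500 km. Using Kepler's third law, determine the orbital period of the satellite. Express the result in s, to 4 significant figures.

Kepler's third law: T² ∝ a³, so T₂ = T₁ (a₂/a₁)^(3/2).
a₂/a₁ = 3.831, (a₂/a₁)^(3/2) = 7.499.
T₂ = 5725 × 7.499 = 42930 s.

T₂ ≈ 42930 s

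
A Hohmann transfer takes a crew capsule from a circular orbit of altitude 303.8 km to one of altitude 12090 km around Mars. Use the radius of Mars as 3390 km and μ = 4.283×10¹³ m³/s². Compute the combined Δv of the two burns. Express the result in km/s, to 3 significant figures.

r₁ = 3390 + 303.8 = 3693.8 km = 3.6938×10⁶ m.
r₂ = 3390 + 12090 = 15480 km = 1.5480×10⁷ m.
Transfer ellipse a_t = (r₁ + r₂)/2 = 9.587×10⁶ m.
At r₁: circular v_c1 = √(μ/r₁) = 3405 m/s; transfer-periapsis v_p = √[μ(2/r₁ − 1/a_t)] = 4327 m/s.
Δv₁ = v_p − v_c1 = 921.8 m/s.
At r₂: circular v_c2 = √(μ/r₂) = 1663 m/s; transfer-apoapsis v_a = √[μ(2/r₂ − 1/a_t)] = 1032 m/s.
Δv₂ = v_c2 − v_a = 630.9 m/s.
Total Δv = Δv₁ + Δv₂ = 1553 m/s = 1.553 km/s.

Δv_total ≈ 1.55 km/s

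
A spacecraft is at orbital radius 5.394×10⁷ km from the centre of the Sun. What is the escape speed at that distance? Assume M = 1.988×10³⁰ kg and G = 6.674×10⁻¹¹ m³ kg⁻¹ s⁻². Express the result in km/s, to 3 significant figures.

μ = GM = 6.674×10⁻¹¹ × 1.988×10³⁰ = 1.327×10²⁰ m³/s².
r = 5.394×10⁷ km = 5.394×10¹⁰ m.
Escape speed v_esc = √(2μ/r) = √(2 × 1.327×10²⁰ / 5.394×10¹⁰) = √(4.920×10⁹) = 70140 m/s.
= 70.14 km/s.

v_esc ≈ 70.1 km/s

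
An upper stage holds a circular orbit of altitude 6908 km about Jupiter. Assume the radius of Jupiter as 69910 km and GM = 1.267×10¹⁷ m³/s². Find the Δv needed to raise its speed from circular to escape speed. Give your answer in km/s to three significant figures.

Δv ≈ 16.8 km/s

r = 69910 + 6908 = 76818 km = 7.6818×10⁷ m.
Circular speed v_c = √(μ/r) = 40610 m/s.
Escape speed v_esc = √(2μ/r) = √2 × v_c = 57430 m/s.
Δv = v_esc − v_c = 16820 m/s = 16.82 km/s.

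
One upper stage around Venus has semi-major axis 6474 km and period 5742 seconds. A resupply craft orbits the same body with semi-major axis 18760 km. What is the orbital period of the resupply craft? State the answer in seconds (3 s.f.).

Kepler's third law: T² ∝ a³, so T₂ = T₁ (a₂/a₁)^(3/2).
a₂/a₁ = 2.898, (a₂/a₁)^(3/2) = 4.933.
T₂ = 5742 × 4.933 = 28320 seconds.

T₂ ≈ 28300 seconds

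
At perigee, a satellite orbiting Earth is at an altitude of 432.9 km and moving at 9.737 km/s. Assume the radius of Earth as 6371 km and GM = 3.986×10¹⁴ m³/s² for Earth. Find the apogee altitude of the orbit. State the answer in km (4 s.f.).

r_p = 6371 + 432.9 = 6803.9 km = 6.804×10⁶ m.
Specific energy ε = v²/2 − μ/r = -1.118×10⁷ J/kg, so a = −μ/(2ε) = 1.783×10⁷ m.
The apsides satisfy r_p + r_a = 2a, so the apogee radius is 2a − r_p = 2.885×10⁷ m = 28851 km.
Apogee altitude = 28851 − 6371 = 22480 km.

apogee altitude ≈ 22480 km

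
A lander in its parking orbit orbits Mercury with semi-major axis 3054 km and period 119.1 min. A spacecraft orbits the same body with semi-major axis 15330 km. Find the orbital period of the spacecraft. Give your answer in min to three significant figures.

T₂ ≈ 1340 min

Kepler's third law: T² ∝ a³, so T₂ = T₁ (a₂/a₁)^(3/2).
a₂/a₁ = 5.020, (a₂/a₁)^(3/2) = 11.25.
T₂ = 119.1 × 11.25 = 1339 min.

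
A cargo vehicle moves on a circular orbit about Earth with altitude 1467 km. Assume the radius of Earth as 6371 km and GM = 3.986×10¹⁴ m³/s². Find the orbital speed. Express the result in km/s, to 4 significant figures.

v ≈ 7.131 km/s

r = 6371 + 1467 = 7838.0 km = 7.8380×10⁶ m.
For a circular orbit v = √(μ/r) = √(3.986×10¹⁴ / 7.838×10⁶) = √(5.085×10⁷) = 7131 m/s.
That is 7.131 km/s.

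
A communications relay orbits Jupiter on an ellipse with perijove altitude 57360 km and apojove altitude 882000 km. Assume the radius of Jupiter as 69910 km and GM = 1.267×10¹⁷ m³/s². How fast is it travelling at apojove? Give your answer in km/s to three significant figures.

r_p = 69910 + 57360 = 127270 km = 1.2727×10⁸ m.
r_a = 69910 + 882000 = 951910 km = 9.5191×10⁸ m.
Semi-major axis a = (r_p + r_a)/2 = 5.3959×10⁵ km = 5.396×10⁸ m.
Vis-viva: v² = μ(2/r − 1/a) = 1.267×10¹⁷ × (2.101×10⁻⁹ − 1.853×10⁻⁹) = 3.139×10⁷ m²/s².
v = 5603 m/s = 5.603 km/s.

v ≈ 5.60 km/s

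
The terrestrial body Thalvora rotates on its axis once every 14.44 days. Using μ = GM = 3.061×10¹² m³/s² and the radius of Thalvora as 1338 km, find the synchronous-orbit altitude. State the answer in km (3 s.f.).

T = 14.44 days = 1.248×10⁶ s.
A synchronous orbit has period T, so by Kepler's third law a = (μT²/4π²)^(1/3).
μT²/4π² = 3.061×10¹² × (1.248×10⁶)² / 39.48 = 1.207×10²³ m³.
a = 4.942×10⁷ m = 49418 km.
Altitude h = a − R = 49418 − 1338 = 48080 km.

h_sync ≈ 48100 km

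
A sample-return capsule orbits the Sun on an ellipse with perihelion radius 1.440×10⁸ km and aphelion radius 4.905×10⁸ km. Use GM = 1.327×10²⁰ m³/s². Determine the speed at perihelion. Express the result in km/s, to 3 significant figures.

v ≈ 37.7 km/s

Semi-major axis a = (r_p + r_a)/2 = 3.1725×10⁸ km = 3.172×10¹¹ m.
Vis-viva: v² = μ(2/r − 1/a) = 1.327×10²⁰ × (1.389×10⁻¹¹ − 3.152×10⁻¹²) = 1.425×10⁹ m²/s².
v = 37750 m/s = 37.75 km/s.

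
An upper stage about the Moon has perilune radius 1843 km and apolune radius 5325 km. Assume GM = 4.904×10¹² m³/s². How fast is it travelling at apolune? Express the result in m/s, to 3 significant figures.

v ≈ 688 m/s

Semi-major axis a = (r_p + r_a)/2 = 3584.0 km = 3.584×10⁶ m.
Vis-viva: v² = μ(2/r − 1/a) = 4.904×10¹² × (3.756×10⁻⁷ − 2.790×10⁻⁷) = 4.736×10⁵ m²/s².
v = 688.2 m/s.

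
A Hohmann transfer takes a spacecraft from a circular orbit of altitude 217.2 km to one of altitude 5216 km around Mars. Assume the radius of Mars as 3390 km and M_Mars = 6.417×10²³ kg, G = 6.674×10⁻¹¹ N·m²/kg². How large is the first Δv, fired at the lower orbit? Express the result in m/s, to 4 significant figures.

Δv ≈ 644.8 m/s

μ = GM = 6.674×10⁻¹¹ × 6.417×10²³ = 4.283×10¹³ m³/s².
r₁ = 3390 + 217.2 = 3607.2 km = 3.6072×10⁶ m.
r₂ = 3390 + 5216 = 8606.0 km = 8.6060×10⁶ m.
Transfer ellipse a_t = (r₁ + r₂)/2 = 6.107×10⁶ m.
At r₁: circular v_c1 = √(μ/r₁) = 3446 m/s; transfer-periapsis v_p = √[μ(2/r₁ − 1/a_t)] = 4090 m/s.
Δv₁ = v_p − v_c1 = 644.8 m/s.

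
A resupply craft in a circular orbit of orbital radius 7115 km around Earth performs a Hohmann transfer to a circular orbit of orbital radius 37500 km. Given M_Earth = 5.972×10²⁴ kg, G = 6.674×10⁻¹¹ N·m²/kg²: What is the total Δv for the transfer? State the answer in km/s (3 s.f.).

Δv_total ≈ 3.64 km/s

μ = GM = 6.674×10⁻¹¹ × 5.972×10²⁴ = 3.986×10¹⁴ m³/s².
r₁ = 7115 km = 7.115×10⁶ m.
r₂ = 37500 km = 3.750×10⁷ m.
Transfer ellipse a_t = (r₁ + r₂)/2 = 2.231×10⁷ m.
At r₁: circular v_c1 = √(μ/r₁) = 7485 m/s; transfer-perigee v_p = √[μ(2/r₁ − 1/a_t)] = 9704 m/s.
Δv₁ = v_p − v_c1 = 2220 m/s.
At r₂: circular v_c2 = √(μ/r₂) = 3260 m/s; transfer-apogee v_a = √[μ(2/r₂ − 1/a_t)] = 1841 m/s.
Δv₂ = v_c2 − v_a = 1419 m/s.
Total Δv = Δv₁ + Δv₂ = 3639 m/s = 3.639 km/s.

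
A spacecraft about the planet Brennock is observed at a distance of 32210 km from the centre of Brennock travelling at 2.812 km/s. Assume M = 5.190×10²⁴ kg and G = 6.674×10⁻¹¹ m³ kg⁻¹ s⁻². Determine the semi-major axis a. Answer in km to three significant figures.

μ = GM = 6.674×10⁻¹¹ × 5.190×10²⁴ = 3.464×10¹⁴ m³/s².
r = 3.221×10⁷ m.
Specific orbital energy ε = v²/2 − μ/r = (2812)²/2 − 3.464×10¹⁴/3.221×10⁷ = -6.800×10⁶ J/kg.
Since ε = −μ/(2a), a = −μ/(2ε) = 2.547×10⁷ m = 25469 km.

a ≈ 25500 km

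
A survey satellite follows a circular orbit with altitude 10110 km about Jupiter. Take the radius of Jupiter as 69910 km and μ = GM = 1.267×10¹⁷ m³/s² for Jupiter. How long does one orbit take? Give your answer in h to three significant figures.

r = 69910 + 10110 = 80020 km = 8.0020×10⁷ m.
Kepler's third law: T = 2π√(r³/μ) = 2π√((8.002×10⁷)³ / 1.267×10¹⁷).
r³/μ = 4.044×10⁶ s², so T = 2π × 2.011×10³ = 1.264×10⁴ s.
Converting: 1.264×10⁴ s ÷ 3600 = 3.510 h.

T ≈ 3.51 h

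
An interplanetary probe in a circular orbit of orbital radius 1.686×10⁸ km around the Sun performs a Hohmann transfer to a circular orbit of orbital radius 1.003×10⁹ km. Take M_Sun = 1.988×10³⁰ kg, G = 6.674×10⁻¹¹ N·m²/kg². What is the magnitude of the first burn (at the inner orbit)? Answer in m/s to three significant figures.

μ = GM = 6.674×10⁻¹¹ × 1.988×10³⁰ = 1.327×10²⁰ m³/s².
r₁ = 1.686×10⁸ km = 1.686×10¹¹ m.
r₂ = 1.003×10⁹ km = 1.003×10¹² m.
Transfer ellipse a_t = (r₁ + r₂)/2 = 5.858×10¹¹ m.
At r₁: circular v_c1 = √(μ/r₁) = 28050 m/s; transfer-perihelion v_p = √[μ(2/r₁ − 1/a_t)] = 36710 m/s.
Δv₁ = v_p − v_c1 = 8654 m/s.

Δv ≈ 8650 m/s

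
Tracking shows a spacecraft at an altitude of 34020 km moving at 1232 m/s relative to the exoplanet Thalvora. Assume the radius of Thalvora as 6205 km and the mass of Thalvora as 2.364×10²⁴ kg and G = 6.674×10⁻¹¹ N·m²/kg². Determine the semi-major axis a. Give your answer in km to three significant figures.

μ = GM = 6.674×10⁻¹¹ × 2.364×10²⁴ = 1.578×10¹⁴ m³/s².
r = 6205 + 34020 = 40225 km = 4.022×10⁷ m.
Vis-viva rearranged: 1/a = 2/r − v²/μ = 4.972×10⁻⁸ − 9.620×10⁻⁹ = 4.010×10⁻⁸ m⁻¹.
a = 2.494×10⁷ m = 24938 km.

a ≈ 24900 km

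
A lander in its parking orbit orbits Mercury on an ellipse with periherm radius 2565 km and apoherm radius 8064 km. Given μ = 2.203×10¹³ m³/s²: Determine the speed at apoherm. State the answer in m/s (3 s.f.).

v ≈ 1150 m/s

Semi-major axis a = (r_p + r_a)/2 = 5314.5 km = 5.314×10⁶ m.
Vis-viva: v² = μ(2/r − 1/a) = 2.203×10¹³ × (2.480×10⁻⁷ − 1.882×10⁻⁷) = 1.319×10⁶ m²/s².
v = 1148 m/s.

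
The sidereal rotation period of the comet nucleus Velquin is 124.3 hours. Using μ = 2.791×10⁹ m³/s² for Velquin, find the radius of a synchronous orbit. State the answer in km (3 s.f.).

T = 124.3 hours = 4.475×10⁵ s.
A synchronous orbit has period T, so by Kepler's third law a = (μT²/4π²)^(1/3).
μT²/4π² = 2.791×10⁹ × (4.475×10⁵)² / 39.48 = 1.416×10¹⁹ m³.
a = 2.419×10⁶ m = 2419.1 km.

r_sync ≈ 2420 km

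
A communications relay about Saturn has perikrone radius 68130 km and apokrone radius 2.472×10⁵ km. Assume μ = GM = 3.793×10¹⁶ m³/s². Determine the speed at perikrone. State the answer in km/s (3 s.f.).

Semi-major axis a = (r_p + r_a)/2 = 1.5766×10⁵ km = 1.577×10⁸ m.
Vis-viva: v² = μ(2/r − 1/a) = 3.793×10¹⁶ × (2.936×10⁻⁸ − 6.343×10⁻⁹) = 8.729×10⁸ m²/s².
v = 29540 m/s = 29.54 km/s.

v ≈ 29.5 km/s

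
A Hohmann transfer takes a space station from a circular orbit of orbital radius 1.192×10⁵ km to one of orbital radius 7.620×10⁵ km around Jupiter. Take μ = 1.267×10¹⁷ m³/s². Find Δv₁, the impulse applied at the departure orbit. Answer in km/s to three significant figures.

r₁ = 1.192×10⁵ km = 1.192×10⁸ m.
r₂ = 7.620×10⁵ km = 7.620×10⁸ m.
Transfer ellipse a_t = (r₁ + r₂)/2 = 4.406×10⁸ m.
At r₁: circular v_c1 = √(μ/r₁) = 32600 m/s; transfer-perijove v_p = √[μ(2/r₁ − 1/a_t)] = 42880 m/s.
Δv₁ = v_p − v_c1 = 10270 m/s.
= 10.27 km/s.

Δv ≈ 10.3 km/s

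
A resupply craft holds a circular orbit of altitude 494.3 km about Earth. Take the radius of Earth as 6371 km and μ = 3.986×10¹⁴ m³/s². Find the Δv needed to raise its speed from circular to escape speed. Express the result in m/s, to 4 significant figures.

Δv ≈ 3156 m/s

r = 6371 + 494.3 = 6865.3 km = 6.8653×10⁶ m.
Circular speed v_c = √(μ/r) = 7620 m/s.
Escape speed v_esc = √(2μ/r) = √2 × v_c = 10780 m/s.
Δv = v_esc − v_c = 3156 m/s.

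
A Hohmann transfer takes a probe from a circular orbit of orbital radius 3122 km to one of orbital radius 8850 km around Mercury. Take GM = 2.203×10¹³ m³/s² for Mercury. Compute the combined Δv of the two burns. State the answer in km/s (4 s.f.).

Δv_total ≈ 1.012 km/s

r₁ = 3122 km = 3.122×10⁶ m.
r₂ = 8850 km = 8.850×10⁶ m.
Transfer ellipse a_t = (r₁ + r₂)/2 = 5.986×10⁶ m.
At r₁: circular v_c1 = √(μ/r₁) = 2656 m/s; transfer-periherm v_p = √[μ(2/r₁ − 1/a_t)] = 3230 m/s.
Δv₁ = v_p − v_c1 = 573.6 m/s.
At r₂: circular v_c2 = √(μ/r₂) = 1578 m/s; transfer-apoherm v_a = √[μ(2/r₂ − 1/a_t)] = 1139 m/s.
Δv₂ = v_c2 − v_a = 438.3 m/s.
Total Δv = Δv₁ + Δv₂ = 1012 m/s = 1.012 km/s.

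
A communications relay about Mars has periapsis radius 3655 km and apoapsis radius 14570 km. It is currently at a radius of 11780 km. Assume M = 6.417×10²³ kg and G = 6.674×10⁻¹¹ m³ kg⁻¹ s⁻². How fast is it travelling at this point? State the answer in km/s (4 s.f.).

v ≈ 1.604 km/s

μ = GM = 6.674×10⁻¹¹ × 6.417×10²³ = 4.283×10¹³ m³/s².
Semi-major axis a = (r_p + r_a)/2 = 9112.5 km = 9.112×10⁶ m.
Vis-viva: v² = μ(2/r − 1/a) = 4.283×10¹³ × (1.698×10⁻⁷ − 1.097×10⁻⁷) = 2.571×10⁶ m²/s².
v = 1604 m/s = 1.604 km/s.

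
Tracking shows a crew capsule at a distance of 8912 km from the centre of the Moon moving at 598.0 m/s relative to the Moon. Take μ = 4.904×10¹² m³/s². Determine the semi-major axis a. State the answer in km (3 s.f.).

r = 8.912×10⁶ m.
Specific orbital energy ε = v²/2 − μ/r = (598.0)²/2 − 4.904×10¹²/8.912×10⁶ = -3.715×10⁵ J/kg.
Since ε = −μ/(2a), a = −μ/(2ε) = 6.601×10⁶ m = 6600.9 km.

a ≈ 6600 km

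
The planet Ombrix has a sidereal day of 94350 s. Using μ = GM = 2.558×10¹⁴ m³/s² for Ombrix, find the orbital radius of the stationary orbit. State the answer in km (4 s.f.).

A synchronous orbit has period T, so by Kepler's third law a = (μT²/4π²)^(1/3).
μT²/4π² = 2.558×10¹⁴ × (9.435×10⁴)² / 39.48 = 5.768×10²² m³.
a = 3.864×10⁷ m = 38637 km.

r_sync ≈ 38640 km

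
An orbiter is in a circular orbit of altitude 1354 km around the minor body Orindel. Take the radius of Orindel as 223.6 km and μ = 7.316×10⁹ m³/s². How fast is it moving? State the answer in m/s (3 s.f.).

r = 223.6 + 1354 = 1577.6 km = 1.5776×10⁶ m.
For a circular orbit v = √(μ/r) = √(7.316×10⁹ / 1.578×10⁶) = √(4.637×10³) = 68.10 m/s.

v ≈ 68.1 m/s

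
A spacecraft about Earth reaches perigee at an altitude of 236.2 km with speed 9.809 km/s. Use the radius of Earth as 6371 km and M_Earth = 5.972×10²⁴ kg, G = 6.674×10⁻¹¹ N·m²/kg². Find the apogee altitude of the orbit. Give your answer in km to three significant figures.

μ = GM = 6.674×10⁻¹¹ × 5.972×10²⁴ = 3.986×10¹⁴ m³/s².
r_p = 6371 + 236.2 = 6607.2 km = 6.607×10⁶ m.
Specific energy ε = v²/2 − μ/r = -1.222×10⁷ J/kg, so a = −μ/(2ε) = 1.631×10⁷ m.
The apsides satisfy r_p + r_a = 2a, so the apogee radius is 2a − r_p = 2.602×10⁷ m = 26021 km.
Apogee altitude = 26021 − 6371 = 19650 km.

apogee altitude ≈ 19700 km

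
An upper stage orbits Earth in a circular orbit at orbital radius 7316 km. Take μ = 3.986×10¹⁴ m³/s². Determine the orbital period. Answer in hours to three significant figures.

r = 7316 km = 7.316×10⁶ m.
Kepler's third law: T = 2π√(r³/μ) = 2π√((7.316×10⁶)³ / 3.986×10¹⁴).
r³/μ = 9.824×10⁵ s², so T = 2π × 9.912×10² = 6.228×10³ s.
Converting: 6.228×10³ s ÷ 3600 = 1.730 hours.

T ≈ 1.73 hours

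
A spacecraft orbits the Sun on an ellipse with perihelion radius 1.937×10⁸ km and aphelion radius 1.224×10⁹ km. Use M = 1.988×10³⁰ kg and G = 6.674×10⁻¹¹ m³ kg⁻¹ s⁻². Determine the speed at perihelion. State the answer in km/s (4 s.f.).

v ≈ 34.39 km/s

μ = GM = 6.674×10⁻¹¹ × 1.988×10³⁰ = 1.327×10²⁰ m³/s².
Semi-major axis a = (r_p + r_a)/2 = 7.0885×10⁸ km = 7.088×10¹¹ m.
Vis-viva: v² = μ(2/r − 1/a) = 1.327×10²⁰ × (1.033×10⁻¹¹ − 1.411×10⁻¹²) = 1.183×10⁹ m²/s².
v = 34390 m/s = 34.39 km/s.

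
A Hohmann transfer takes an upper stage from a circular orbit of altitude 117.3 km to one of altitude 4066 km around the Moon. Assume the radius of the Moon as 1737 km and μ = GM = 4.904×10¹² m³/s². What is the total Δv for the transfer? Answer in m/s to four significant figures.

Δv_total ≈ 655.4 m/s

r₁ = 1737 + 117.3 = 1854.3 km = 1.8543×10⁶ m.
r₂ = 1737 + 4066 = 5803.0 km = 5.8030×10⁶ m.
Transfer ellipse a_t = (r₁ + r₂)/2 = 3.829×10⁶ m.
At r₁: circular v_c1 = √(μ/r₁) = 1626 m/s; transfer-perilune v_p = √[μ(2/r₁ − 1/a_t)] = 2002 m/s.
Δv₁ = v_p − v_c1 = 375.9 m/s.
At r₂: circular v_c2 = √(μ/r₂) = 919.3 m/s; transfer-apolune v_a = √[μ(2/r₂ − 1/a_t)] = 639.8 m/s.
Δv₂ = v_c2 − v_a = 279.5 m/s.
Total Δv = Δv₁ + Δv₂ = 655.4 m/s.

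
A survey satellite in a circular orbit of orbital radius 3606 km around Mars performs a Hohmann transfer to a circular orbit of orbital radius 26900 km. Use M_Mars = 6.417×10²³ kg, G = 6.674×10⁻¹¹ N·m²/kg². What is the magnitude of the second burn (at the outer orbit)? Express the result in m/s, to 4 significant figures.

Δv ≈ 648.3 m/s

μ = GM = 6.674×10⁻¹¹ × 6.417×10²³ = 4.283×10¹³ m³/s².
r₁ = 3606 km = 3.606×10⁶ m.
r₂ = 26900 km = 2.690×10⁷ m.
Transfer ellipse a_t = (r₁ + r₂)/2 = 1.525×10⁷ m.
At r₁: circular v_c1 = √(μ/r₁) = 3446 m/s; transfer-periapsis v_p = √[μ(2/r₁ − 1/a_t)] = 4577 m/s.
At r₂: circular v_c2 = √(μ/r₂) = 1262 m/s; transfer-apoapsis v_a = √[μ(2/r₂ − 1/a_t)] = 613.5 m/s.
Δv₂ = v_c2 − v_a = 648.3 m/s.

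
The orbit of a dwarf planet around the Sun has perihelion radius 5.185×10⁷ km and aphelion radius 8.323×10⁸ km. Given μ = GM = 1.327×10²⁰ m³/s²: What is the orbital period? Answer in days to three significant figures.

T ≈ 1860 days

Semi-major axis a = (r_p + r_a)/2 = (5.1850×10⁷ + 8.3230×10⁸)/2 = 4.4208×10⁸ km = 4.421×10¹¹ m.
By Kepler's third law T = 2π√(a³/μ) = 2π × 2.552×10⁷ = 1.603×10⁸ s.
= 1856 days.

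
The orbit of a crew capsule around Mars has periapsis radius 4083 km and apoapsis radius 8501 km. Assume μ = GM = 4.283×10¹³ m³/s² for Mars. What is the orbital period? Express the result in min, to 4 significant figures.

T ≈ 252.5 min

Semi-major axis a = (r_p + r_a)/2 = (4083.0 + 8501.0)/2 = 6292.0 km = 6.292×10⁶ m.
By Kepler's third law T = 2π√(a³/μ) = 2π × 2.412×10³ = 1.515×10⁴ s.
= 252.5 min.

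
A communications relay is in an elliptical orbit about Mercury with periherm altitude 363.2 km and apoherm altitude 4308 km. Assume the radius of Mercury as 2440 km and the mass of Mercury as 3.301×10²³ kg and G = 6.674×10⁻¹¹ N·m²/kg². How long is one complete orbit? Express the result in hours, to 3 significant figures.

μ = GM = 6.674×10⁻¹¹ × 3.301×10²³ = 2.203×10¹³ m³/s².
r_p = 2440 + 363.2 = 2803.2 km = 2.8032×10⁶ m.
r_a = 2440 + 4308 = 6748.0 km = 6.7480×10⁶ m.
Semi-major axis a = (r_p + r_a)/2 = (2803.2 + 6748.0)/2 = 4775.6 km = 4.776×10⁶ m.
By Kepler's third law T = 2π√(a³/μ) = 2π × 2.223×10³ = 1.397×10⁴ s.
= 3.881 hours.

T ≈ 3.88 hours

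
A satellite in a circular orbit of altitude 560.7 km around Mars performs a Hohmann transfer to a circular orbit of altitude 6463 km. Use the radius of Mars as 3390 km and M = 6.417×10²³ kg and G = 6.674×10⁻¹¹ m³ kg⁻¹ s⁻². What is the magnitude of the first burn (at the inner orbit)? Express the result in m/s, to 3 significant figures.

Δv ≈ 641 m/s

μ = GM = 6.674×10⁻¹¹ × 6.417×10²³ = 4.283×10¹³ m³/s².
r₁ = 3390 + 560.7 = 3950.7 km = 3.9507×10⁶ m.
r₂ = 3390 + 6463 = 9853.0 km = 9.8530×10⁶ m.
Transfer ellipse a_t = (r₁ + r₂)/2 = 6.902×10⁶ m.
At r₁: circular v_c1 = √(μ/r₁) = 3292 m/s; transfer-periapsis v_p = √[μ(2/r₁ − 1/a_t)] = 3934 m/s.
Δv₁ = v_p − v_c1 = 641.4 m/s.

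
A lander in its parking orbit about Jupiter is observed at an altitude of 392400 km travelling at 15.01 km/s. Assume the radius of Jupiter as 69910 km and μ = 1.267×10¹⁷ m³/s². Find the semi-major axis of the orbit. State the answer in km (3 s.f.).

r = 69910 + 392400 = 4.6231×10⁵ km = 4.623×10⁸ m.
Vis-viva rearranged: 1/a = 2/r − v²/μ = 4.326×10⁻⁹ − 1.778×10⁻⁹ = 2.548×10⁻⁹ m⁻¹.
a = 3.925×10⁸ m = 3.9248×10⁵ km.

a ≈ 3.92×10⁵ km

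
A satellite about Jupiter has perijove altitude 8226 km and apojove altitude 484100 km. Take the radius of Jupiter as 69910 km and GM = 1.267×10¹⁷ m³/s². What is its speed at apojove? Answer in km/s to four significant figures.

v ≈ 7.519 km/s

r_p = 69910 + 8226 = 78136 km = 7.8136×10⁷ m.
r_a = 69910 + 484100 = 554010 km = 5.5401×10⁸ m.
Semi-major axis a = (r_p + r_a)/2 = 3.1607×10⁵ km = 3.161×10⁸ m.
Vis-viva: v² = μ(2/r − 1/a) = 1.267×10¹⁷ × (3.610×10⁻⁹ − 3.164×10⁻⁹) = 5.654×10⁷ m²/s².
v = 7519 m/s = 7.519 km/s.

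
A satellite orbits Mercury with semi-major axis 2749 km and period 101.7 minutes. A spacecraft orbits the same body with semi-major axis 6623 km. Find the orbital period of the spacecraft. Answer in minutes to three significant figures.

Kepler's third law: T² ∝ a³, so T₂ = T₁ (a₂/a₁)^(3/2).
a₂/a₁ = 2.409, (a₂/a₁)^(3/2) = 3.740.
T₂ = 101.7 × 3.740 = 380.3 minutes.

T₂ ≈ 380 minutes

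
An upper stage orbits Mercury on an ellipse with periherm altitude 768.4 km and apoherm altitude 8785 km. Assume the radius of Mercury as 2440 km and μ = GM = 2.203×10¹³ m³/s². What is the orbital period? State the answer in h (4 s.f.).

T ≈ 7.209 h

r_p = 2440 + 768.4 = 3208.4 km = 3.2084×10⁶ m.
r_a = 2440 + 8785 = 11225 km = 1.1225×10⁷ m.
Semi-major axis a = (r_p + r_a)/2 = (3208.4 + 11225)/2 = 7216.7 km = 7.217×10⁶ m.
By Kepler's third law T = 2π√(a³/μ) = 2π × 4.130×10³ = 2.595×10⁴ s.
= 7.209 h.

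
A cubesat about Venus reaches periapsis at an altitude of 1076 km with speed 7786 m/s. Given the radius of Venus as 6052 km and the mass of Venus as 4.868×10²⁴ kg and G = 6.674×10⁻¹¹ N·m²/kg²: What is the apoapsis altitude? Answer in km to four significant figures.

μ = GM = 6.674×10⁻¹¹ × 4.868×10²⁴ = 3.249×10¹⁴ m³/s².
r_p = 6052 + 1076 = 7128.0 km = 7.128×10⁶ m.
Specific energy ε = v²/2 − μ/r = -1.527×10⁷ J/kg, so a = −μ/(2ε) = 1.064×10⁷ m.
The apsides satisfy r_p + r_a = 2a, so the apoapsis radius is 2a − r_p = 1.415×10⁷ m = 14150 km.
Apoapsis altitude = 14150 − 6052 = 8098.4 km.

apoapsis altitude ≈ 8098 km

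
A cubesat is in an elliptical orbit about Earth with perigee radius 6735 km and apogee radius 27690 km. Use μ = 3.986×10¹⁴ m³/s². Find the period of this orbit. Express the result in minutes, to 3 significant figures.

Semi-major axis a = (r_p + r_a)/2 = (6735.0 + 27690)/2 = 17212 km = 1.721×10⁷ m.
By Kepler's third law T = 2π√(a³/μ) = 2π × 3.577×10³ = 2.247×10⁴ s.
= 374.6 minutes.

T ≈ 375 minutes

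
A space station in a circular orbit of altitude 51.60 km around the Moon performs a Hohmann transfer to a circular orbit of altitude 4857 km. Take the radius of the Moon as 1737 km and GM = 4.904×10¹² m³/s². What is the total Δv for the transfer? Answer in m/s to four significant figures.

Δv_total ≈ 720.1 m/s

r₁ = 1737 + 51.60 = 1788.6 km = 1.7886×10⁶ m.
r₂ = 1737 + 4857 = 6594.0 km = 6.5940×10⁶ m.
Transfer ellipse a_t = (r₁ + r₂)/2 = 4.191×10⁶ m.
At r₁: circular v_c1 = √(μ/r₁) = 1656 m/s; transfer-perilune v_p = √[μ(2/r₁ − 1/a_t)] = 2077 m/s.
Δv₁ = v_p − v_c1 = 421.1 m/s.
At r₂: circular v_c2 = √(μ/r₂) = 862.4 m/s; transfer-apolune v_a = √[μ(2/r₂ − 1/a_t)] = 563.4 m/s.
Δv₂ = v_c2 − v_a = 299.0 m/s.
Total Δv = Δv₁ + Δv₂ = 720.1 m/s.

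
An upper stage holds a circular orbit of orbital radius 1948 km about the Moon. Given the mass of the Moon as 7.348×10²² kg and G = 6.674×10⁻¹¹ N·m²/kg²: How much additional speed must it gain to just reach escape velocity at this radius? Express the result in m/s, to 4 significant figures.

Δv ≈ 657.2 m/s

μ = GM = 6.674×10⁻¹¹ × 7.348×10²² = 4.904×10¹² m³/s².
r = 1948 km = 1.948×10⁶ m.
Circular speed v_c = √(μ/r) = 1587 m/s.
Escape speed v_esc = √(2μ/r) = √2 × v_c = 2244 m/s.
Δv = v_esc − v_c = 657.2 m/s.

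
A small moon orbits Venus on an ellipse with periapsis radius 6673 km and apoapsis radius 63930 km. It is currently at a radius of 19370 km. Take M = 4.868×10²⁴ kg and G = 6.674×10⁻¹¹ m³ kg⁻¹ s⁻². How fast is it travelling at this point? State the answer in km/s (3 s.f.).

μ = GM = 6.674×10⁻¹¹ × 4.868×10²⁴ = 3.249×10¹⁴ m³/s².
Semi-major axis a = (r_p + r_a)/2 = 35302 km = 3.530×10⁷ m.
Vis-viva: v² = μ(2/r − 1/a) = 3.249×10¹⁴ × (1.033×10⁻⁷ − 2.833×10⁻⁸) = 2.434×10⁷ m²/s².
v = 4934 m/s = 4.934 km/s.

v ≈ 4.93 km/s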